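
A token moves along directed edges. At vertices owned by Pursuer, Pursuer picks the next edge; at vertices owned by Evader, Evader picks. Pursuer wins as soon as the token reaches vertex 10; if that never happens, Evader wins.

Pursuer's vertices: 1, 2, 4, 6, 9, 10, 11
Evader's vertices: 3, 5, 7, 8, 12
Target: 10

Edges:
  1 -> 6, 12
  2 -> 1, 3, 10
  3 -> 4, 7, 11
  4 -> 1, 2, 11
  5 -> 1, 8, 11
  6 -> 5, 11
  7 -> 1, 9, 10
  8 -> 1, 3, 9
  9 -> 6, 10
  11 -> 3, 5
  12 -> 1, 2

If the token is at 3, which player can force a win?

A0 = {10}
A1: add {2, 9} — 2 (Pursuer) has 2→10; 9 (Pursuer) has 9→10.
A2: add {4} — 4 (Pursuer) has 4→2.
A3 = A2; e.g. 1 (Pursuer) has no edge into A2. Fixed point.
3 never enters the attractor, so Evader can avoid the target forever.

Evader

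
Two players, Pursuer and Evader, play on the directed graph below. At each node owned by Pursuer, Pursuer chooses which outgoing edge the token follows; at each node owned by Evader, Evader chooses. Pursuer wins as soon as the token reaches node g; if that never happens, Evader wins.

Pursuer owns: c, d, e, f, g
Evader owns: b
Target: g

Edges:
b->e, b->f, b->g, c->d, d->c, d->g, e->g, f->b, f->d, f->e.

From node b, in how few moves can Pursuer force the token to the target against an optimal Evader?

3

A0 = {g}
A1: add {d, e} — d (Pursuer) has d→g; e (Pursuer) has e→g.
A2: add {c, f} — c (Pursuer) has c→d; f (Pursuer) has f→d.
A3: add {b} — b (Evader): all of {e, f, g} already in.
A3 = all vertices. Fixed point.
b enters the attractor at level 3, so Pursuer can force the target in 3 moves from there.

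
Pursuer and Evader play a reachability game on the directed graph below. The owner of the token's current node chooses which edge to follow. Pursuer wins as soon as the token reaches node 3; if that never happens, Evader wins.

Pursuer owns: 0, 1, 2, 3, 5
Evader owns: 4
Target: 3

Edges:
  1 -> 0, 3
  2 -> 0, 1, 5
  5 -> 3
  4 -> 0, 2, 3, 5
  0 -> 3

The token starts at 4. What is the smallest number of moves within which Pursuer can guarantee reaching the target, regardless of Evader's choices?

3

A0 = {3}
A1: add {0, 1, 5} — 0 (Pursuer) has 0→3; 1 (Pursuer) has 1→3; 5 (Pursuer) has 5→3.
A2: add {2} — 2 (Pursuer) has 2→0.
A3: add {4} — 4 (Evader): all of {0, 2, 3, 5} already in.
A3 = all vertices. Fixed point.
4 enters the attractor at level 3, so Pursuer can force the target in 3 moves from there.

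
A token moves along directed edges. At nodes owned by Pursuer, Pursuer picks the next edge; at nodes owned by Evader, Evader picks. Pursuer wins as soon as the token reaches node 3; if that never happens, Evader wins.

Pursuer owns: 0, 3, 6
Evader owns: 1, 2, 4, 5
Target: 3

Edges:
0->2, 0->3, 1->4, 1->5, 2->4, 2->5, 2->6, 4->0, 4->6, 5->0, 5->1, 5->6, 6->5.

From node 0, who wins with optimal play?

A0 = {3}
A1: add {0} — 0 (Pursuer) has 0→3.
A2 = A1; e.g. 1 (Evader) can still go to 4. Fixed point.
0 ∈ A1, so Pursuer can force the target.

Pursuer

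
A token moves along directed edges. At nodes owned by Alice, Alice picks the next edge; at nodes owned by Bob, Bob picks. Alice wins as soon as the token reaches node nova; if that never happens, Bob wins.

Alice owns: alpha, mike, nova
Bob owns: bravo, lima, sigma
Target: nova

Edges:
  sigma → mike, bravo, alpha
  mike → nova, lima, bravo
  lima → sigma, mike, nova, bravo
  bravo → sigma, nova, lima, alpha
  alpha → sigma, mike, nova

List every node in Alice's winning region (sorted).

alpha, mike, nova

A0 = {nova}
A1: add {alpha, mike} — mike (Alice) has mike→nova; alpha (Alice) has alpha→nova.
A2 = A1; e.g. sigma (Bob) can still go to bravo. Fixed point.
Alice's winning region = {alpha, mike, nova}.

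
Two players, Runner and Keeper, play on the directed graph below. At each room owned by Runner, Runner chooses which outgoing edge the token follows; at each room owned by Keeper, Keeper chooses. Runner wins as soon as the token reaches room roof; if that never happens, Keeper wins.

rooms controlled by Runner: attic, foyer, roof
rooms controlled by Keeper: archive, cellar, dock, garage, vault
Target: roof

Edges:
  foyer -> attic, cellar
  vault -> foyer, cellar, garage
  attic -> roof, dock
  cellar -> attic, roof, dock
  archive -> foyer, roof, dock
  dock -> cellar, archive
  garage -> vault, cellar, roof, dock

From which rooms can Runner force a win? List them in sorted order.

A0 = {roof}
A1: add {attic} — attic (Runner) has attic→roof.
A2: add {foyer} — foyer (Runner) has foyer→attic.
A3 = A2; e.g. vault (Keeper) can still go to cellar. Fixed point.
Runner's winning region = {attic, foyer, roof}.

attic, foyer, roof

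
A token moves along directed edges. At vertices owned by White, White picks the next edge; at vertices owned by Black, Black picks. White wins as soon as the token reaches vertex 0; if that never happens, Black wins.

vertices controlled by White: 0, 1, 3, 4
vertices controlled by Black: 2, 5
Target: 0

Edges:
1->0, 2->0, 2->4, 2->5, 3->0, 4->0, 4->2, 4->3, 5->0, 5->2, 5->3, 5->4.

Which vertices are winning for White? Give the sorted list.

A0 = {0}
A1: add {1, 3, 4} — 1 (White) has 1→0; 3 (White) has 3→0; 4 (White) has 4→0.
A2 = A1; e.g. 2 (Black) can still go to 5. Fixed point.
White's winning region = {0, 1, 3, 4}.

0, 1, 3, 4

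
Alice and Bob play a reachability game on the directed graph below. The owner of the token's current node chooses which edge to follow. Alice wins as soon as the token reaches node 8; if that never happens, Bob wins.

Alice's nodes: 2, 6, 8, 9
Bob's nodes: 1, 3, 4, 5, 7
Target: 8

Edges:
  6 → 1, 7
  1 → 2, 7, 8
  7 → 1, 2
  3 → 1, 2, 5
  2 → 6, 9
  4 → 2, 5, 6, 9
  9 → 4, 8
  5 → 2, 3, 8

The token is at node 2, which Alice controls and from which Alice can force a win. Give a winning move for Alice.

9

A0 = {8}
A1: add {9} — 9 (Alice) has 9→8.
A2: add {2} — 2 (Alice) has 2→9.
A3 = A2; e.g. 1 (Bob) can still go to 7. Fixed point.
From 2, successor 9 is in the attractor (rank 1); the other successor 6 is not.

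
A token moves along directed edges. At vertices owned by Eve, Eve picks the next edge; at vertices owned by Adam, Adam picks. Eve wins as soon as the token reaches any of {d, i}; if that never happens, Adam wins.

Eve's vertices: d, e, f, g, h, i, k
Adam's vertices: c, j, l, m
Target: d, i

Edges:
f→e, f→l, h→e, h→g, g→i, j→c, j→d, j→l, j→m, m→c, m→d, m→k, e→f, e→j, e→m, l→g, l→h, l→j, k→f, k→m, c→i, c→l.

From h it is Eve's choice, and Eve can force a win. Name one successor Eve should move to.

g

A0 = {d, i}
A1: add {g} — g (Eve) has g→i.
A2: add {h} — h (Eve) has h→g.
A3 = A2; e.g. c (Adam) can still go to l. Fixed point.
From h, successor g is in the attractor (rank 1); the other successor e is not.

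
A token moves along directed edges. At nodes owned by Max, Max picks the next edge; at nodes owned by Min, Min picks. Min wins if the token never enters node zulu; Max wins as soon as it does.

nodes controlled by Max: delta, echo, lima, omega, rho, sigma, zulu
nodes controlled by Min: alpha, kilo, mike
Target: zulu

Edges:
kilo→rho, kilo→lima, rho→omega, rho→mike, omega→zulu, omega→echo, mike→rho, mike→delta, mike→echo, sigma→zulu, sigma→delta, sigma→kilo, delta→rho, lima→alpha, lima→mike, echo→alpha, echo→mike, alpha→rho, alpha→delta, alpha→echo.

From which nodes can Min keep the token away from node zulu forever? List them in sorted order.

alpha, echo, kilo, lima, mike

A0 = {zulu}
A1: add {omega, sigma} — sigma (Max) has sigma→zulu; omega (Max) has omega→zulu.
A2: add {rho} — rho (Max) has rho→omega.
A3: add {delta} — delta (Max) has delta→rho.
A4 = A3; e.g. alpha (Min) can still go to echo. Fixed point.
Max's attractor = {delta, omega, rho, sigma, zulu}; Min avoids the target exactly from the complement.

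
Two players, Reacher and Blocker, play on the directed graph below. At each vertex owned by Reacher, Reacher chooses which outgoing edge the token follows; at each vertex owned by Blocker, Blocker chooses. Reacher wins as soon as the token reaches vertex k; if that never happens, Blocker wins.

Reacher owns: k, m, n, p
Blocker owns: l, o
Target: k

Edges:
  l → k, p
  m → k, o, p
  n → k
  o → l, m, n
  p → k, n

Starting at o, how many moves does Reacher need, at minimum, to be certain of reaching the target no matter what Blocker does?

A0 = {k}
A1: add {m, n, p} — m (Reacher) has m→k; n (Reacher) has n→k; p (Reacher) has p→k.
A2: add {l} — l (Blocker): all of {k, p} already in.
A3: add {o} — o (Blocker): all of {l, m, n} already in.
A3 = all vertices. Fixed point.
o enters the attractor at level 3, so Reacher can force the target in 3 moves from there.

3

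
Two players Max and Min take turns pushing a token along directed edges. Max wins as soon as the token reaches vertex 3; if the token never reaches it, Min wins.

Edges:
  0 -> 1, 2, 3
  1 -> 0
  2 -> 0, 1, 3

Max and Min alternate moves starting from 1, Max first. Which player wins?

Min

Track states (vertex, player-to-move).
A0 = {(3,Max), (3,Min)}
A1: add {(0,Max), (2,Max)}.
A2: add {(1,Min)}.
A3 = A2; e.g. (0,Min) stays out. (1,Max) never enters ⇒ Min avoids the target.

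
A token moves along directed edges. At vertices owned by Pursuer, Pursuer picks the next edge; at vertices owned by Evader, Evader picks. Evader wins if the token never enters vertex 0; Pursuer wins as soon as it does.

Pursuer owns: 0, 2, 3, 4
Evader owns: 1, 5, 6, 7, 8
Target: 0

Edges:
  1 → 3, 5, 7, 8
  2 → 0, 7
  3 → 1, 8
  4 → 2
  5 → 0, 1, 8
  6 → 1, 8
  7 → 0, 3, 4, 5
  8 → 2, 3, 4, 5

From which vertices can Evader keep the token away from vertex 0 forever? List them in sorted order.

1, 3, 5, 6, 7, 8

A0 = {0}
A1: add {2} — 2 (Pursuer) has 2→0.
A2: add {4} — 4 (Pursuer) has 4→2.
A3 = A2; e.g. 1 (Evader) can still go to 3. Fixed point.
Pursuer's attractor = {0, 2, 4}; Evader avoids the target exactly from the complement.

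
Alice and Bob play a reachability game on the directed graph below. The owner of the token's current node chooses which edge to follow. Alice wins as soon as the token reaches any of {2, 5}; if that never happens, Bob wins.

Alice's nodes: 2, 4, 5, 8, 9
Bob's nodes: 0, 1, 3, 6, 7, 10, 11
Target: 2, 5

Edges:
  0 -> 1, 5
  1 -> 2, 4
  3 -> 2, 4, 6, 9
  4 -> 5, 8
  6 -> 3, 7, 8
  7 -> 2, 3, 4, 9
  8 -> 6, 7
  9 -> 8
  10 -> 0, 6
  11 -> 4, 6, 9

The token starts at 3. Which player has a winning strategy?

Bob

A0 = {2, 5}
A1: add {4} — 4 (Alice) has 4→5.
A2: add {1} — 1 (Bob): all of {2, 4} already in.
A3: add {0} — 0 (Bob): all of {1, 5} already in.
A4 = A3; e.g. 3 (Bob) can still go to 6. Fixed point.
3 never enters the attractor, so Bob can avoid the target forever.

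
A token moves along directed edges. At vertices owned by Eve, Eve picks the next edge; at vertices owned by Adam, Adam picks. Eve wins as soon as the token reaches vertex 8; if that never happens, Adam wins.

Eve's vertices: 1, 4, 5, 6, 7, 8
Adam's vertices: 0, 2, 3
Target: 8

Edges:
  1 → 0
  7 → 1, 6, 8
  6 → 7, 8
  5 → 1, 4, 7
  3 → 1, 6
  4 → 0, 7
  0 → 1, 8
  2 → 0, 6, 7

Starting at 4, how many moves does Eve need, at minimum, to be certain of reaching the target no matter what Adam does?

A0 = {8}
A1: add {6, 7} — 6 (Eve) has 6→8; 7 (Eve) has 7→8.
A2: add {4, 5} — 4 (Eve) has 4→7; 5 (Eve) has 5→7.
A3 = A2; e.g. 0 (Adam) can still go to 1. Fixed point.
4 enters the attractor at level 2, so Eve can force the target in 2 moves from there.

2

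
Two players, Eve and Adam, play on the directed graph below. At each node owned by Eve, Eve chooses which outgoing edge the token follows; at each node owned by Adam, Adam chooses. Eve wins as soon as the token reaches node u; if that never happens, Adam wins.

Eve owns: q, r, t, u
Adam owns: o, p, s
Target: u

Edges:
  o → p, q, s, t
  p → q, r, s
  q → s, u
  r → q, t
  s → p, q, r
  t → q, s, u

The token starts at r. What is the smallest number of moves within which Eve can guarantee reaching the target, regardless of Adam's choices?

2

A0 = {u}
A1: add {q, t} — q (Eve) has q→u; t (Eve) has t→u.
A2: add {r} — r (Eve) has r→q.
A3 = A2; e.g. o (Adam) can still go to p. Fixed point.
r enters the attractor at level 2, so Eve can force the target in 2 moves from there.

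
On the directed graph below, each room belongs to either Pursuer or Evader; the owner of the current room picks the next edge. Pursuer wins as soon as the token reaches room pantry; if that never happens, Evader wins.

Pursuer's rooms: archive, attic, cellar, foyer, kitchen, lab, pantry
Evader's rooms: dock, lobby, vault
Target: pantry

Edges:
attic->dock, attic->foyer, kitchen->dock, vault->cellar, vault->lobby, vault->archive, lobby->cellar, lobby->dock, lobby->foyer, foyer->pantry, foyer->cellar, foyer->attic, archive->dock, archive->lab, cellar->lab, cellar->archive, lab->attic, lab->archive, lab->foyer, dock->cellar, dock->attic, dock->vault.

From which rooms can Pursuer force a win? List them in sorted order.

archive, attic, cellar, foyer, lab, pantry

A0 = {pantry}
A1: add {foyer} — foyer (Pursuer) has foyer→pantry.
A2: add {attic, lab} — attic (Pursuer) has attic→foyer; lab (Pursuer) has lab→foyer.
A3: add {archive, cellar} — cellar (Pursuer) has cellar→lab; archive (Pursuer) has archive→lab.
A4 = A3; e.g. kitchen (Pursuer) has no edge into A3. Fixed point.
Pursuer's winning region = {archive, attic, cellar, foyer, lab, pantry}.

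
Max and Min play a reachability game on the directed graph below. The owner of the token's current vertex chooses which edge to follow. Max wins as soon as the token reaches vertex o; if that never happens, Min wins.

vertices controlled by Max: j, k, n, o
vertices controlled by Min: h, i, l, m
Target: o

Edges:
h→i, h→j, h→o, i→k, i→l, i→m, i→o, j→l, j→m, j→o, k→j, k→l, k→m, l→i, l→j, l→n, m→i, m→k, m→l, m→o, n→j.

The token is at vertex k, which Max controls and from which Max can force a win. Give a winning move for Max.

A0 = {o}
A1: add {j} — j (Max) has j→o.
A2: add {k, n} — k (Max) has k→j; n (Max) has n→j.
A3 = A2; e.g. h (Min) can still go to i. Fixed point.
From k, successor j is in the attractor (rank 1); the other successors l, m are not.

j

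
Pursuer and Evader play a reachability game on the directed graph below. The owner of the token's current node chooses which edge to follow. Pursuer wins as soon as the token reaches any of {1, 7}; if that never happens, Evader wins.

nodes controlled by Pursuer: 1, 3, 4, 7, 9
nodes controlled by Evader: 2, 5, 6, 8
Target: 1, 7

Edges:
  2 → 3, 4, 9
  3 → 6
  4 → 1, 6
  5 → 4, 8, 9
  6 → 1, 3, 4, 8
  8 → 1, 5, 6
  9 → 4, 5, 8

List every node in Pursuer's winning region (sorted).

1, 4, 7, 9

A0 = {1, 7}
A1: add {4} — 4 (Pursuer) has 4→1.
A2: add {9} — 9 (Pursuer) has 9→4.
A3 = A2; e.g. 2 (Evader) can still go to 3. Fixed point.
Pursuer's winning region = {1, 4, 7, 9}.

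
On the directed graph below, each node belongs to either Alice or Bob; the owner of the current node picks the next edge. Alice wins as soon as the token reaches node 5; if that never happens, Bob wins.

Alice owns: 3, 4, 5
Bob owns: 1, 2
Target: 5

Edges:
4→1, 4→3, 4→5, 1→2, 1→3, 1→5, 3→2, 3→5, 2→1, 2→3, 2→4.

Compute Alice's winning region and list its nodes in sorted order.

3, 4, 5

A0 = {5}
A1: add {3, 4} — 3 (Alice) has 3→5; 4 (Alice) has 4→5.
A2 = A1; e.g. 1 (Bob) can still go to 2. Fixed point.
Alice's winning region = {3, 4, 5}.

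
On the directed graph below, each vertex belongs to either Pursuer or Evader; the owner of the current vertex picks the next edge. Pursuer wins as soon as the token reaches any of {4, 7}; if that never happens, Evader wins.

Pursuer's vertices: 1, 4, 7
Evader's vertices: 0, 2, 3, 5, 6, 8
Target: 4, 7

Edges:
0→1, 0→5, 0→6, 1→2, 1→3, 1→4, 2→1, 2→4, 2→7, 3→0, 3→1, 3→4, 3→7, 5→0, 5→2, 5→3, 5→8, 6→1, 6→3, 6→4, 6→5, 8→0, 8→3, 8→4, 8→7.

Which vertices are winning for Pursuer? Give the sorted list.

A0 = {4, 7}
A1: add {1} — 1 (Pursuer) has 1→4.
A2: add {2} — 2 (Evader): all of {1, 4, 7} already in.
A3 = A2; e.g. 0 (Evader) can still go to 5. Fixed point.
Pursuer's winning region = {1, 2, 4, 7}.

1, 2, 4, 7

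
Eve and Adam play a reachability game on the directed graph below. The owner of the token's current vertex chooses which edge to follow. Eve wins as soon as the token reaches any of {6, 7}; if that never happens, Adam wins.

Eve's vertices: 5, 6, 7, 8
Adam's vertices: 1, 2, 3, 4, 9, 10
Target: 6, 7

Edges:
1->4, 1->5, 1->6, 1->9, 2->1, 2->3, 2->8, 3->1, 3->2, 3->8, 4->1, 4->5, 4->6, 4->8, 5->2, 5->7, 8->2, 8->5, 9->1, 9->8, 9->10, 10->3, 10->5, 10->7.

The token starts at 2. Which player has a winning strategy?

A0 = {6, 7}
A1: add {5} — 5 (Eve) has 5→7.
A2: add {8} — 8 (Eve) has 8→5.
A3 = A2; e.g. 1 (Adam) can still go to 4. Fixed point.
2 never enters the attractor, so Adam can avoid the target forever.

Adam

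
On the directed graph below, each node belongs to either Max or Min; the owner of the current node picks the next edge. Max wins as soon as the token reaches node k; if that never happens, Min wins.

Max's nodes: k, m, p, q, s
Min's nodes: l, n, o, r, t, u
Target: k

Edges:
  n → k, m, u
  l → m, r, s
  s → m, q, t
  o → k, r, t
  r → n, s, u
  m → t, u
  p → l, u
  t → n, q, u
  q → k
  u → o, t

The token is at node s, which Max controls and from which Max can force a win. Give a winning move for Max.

A0 = {k}
A1: add {q} — q (Max) has q→k.
A2: add {s} — s (Max) has s→q.
A3 = A2; e.g. l (Min) can still go to m. Fixed point.
From s, successor q is in the attractor (rank 1); the other successors m, t are not.

q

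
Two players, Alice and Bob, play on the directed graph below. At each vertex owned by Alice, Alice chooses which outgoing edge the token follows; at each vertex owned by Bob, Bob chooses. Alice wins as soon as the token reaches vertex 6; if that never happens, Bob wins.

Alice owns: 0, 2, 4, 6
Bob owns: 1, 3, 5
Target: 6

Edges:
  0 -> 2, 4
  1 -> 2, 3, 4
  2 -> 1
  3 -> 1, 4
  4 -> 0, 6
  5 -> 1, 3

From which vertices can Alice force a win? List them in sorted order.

A0 = {6}
A1: add {4} — 4 (Alice) has 4→6.
A2: add {0} — 0 (Alice) has 0→4.
A3 = A2; e.g. 1 (Bob) can still go to 2. Fixed point.
Alice's winning region = {0, 4, 6}.

0, 4, 6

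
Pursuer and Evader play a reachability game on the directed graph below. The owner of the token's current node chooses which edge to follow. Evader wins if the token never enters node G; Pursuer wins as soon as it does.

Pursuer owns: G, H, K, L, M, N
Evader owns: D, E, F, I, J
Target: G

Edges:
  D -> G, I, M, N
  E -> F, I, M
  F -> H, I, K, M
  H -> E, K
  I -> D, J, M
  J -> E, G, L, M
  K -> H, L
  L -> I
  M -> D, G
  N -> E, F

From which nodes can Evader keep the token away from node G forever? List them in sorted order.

D, E, F, H, I, J, K, L, N

A0 = {G}
A1: add {M} — M (Pursuer) has M→G.
A2 = A1; e.g. D (Evader) can still go to I. Fixed point.
Pursuer's attractor = {G, M}; Evader avoids the target exactly from the complement.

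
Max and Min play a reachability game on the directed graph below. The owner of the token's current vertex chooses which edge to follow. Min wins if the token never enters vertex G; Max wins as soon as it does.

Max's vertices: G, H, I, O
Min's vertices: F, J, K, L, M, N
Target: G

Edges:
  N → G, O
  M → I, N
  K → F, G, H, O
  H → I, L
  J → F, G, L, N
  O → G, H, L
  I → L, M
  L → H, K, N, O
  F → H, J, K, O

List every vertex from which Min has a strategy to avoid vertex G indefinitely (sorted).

F, H, I, J, K, L, M

A0 = {G}
A1: add {O} — O (Max) has O→G.
A2: add {N} — N (Min): all of {G, O} already in.
A3 = A2; e.g. F (Min) can still go to H. Fixed point.
Max's attractor = {G, N, O}; Min avoids the target exactly from the complement.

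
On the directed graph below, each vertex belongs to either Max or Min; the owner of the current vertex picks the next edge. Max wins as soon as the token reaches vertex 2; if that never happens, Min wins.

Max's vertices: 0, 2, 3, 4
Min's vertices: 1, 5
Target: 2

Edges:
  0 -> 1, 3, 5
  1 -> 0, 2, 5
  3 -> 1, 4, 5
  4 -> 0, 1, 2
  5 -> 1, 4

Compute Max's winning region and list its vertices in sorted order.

0, 2, 3, 4

A0 = {2}
A1: add {4} — 4 (Max) has 4→2.
A2: add {3} — 3 (Max) has 3→4.
A3: add {0} — 0 (Max) has 0→3.
A4 = A3; e.g. 1 (Min) can still go to 5. Fixed point.
Max's winning region = {0, 2, 3, 4}.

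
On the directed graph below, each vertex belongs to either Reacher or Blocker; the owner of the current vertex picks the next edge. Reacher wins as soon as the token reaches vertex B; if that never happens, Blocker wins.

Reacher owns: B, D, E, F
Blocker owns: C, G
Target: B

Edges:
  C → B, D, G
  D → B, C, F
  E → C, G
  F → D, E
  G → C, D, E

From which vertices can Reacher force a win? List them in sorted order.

A0 = {B}
A1: add {D} — D (Reacher) has D→B.
A2: add {F} — F (Reacher) has F→D.
A3 = A2; e.g. C (Blocker) can still go to G. Fixed point.
Reacher's winning region = {B, D, F}.

B, D, F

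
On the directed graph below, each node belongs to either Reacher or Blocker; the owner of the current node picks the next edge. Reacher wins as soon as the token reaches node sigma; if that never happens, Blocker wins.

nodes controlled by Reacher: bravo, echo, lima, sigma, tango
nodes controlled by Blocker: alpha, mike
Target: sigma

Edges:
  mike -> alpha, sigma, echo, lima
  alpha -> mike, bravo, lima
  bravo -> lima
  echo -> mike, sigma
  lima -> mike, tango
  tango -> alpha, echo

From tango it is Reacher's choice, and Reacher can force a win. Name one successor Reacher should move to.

echo

A0 = {sigma}
A1: add {echo} — echo (Reacher) has echo→sigma.
A2: add {tango} — tango (Reacher) has tango→echo.
A3: add {lima} — lima (Reacher) has lima→tango.
A4: add {bravo} — bravo (Reacher) has bravo→lima.
A5 = A4; e.g. mike (Blocker) can still go to alpha. Fixed point.
From tango, successor echo is in the attractor (rank 1); the other successor alpha is not.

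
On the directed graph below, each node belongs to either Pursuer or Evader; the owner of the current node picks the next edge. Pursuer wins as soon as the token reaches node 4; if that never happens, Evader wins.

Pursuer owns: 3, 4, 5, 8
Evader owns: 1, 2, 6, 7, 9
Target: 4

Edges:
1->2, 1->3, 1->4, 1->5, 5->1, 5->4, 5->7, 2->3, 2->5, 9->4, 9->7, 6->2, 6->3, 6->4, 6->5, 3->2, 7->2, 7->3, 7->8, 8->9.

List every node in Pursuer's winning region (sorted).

4, 5

A0 = {4}
A1: add {5} — 5 (Pursuer) has 5→4.
A2 = A1; e.g. 1 (Evader) can still go to 2. Fixed point.
Pursuer's winning region = {4, 5}.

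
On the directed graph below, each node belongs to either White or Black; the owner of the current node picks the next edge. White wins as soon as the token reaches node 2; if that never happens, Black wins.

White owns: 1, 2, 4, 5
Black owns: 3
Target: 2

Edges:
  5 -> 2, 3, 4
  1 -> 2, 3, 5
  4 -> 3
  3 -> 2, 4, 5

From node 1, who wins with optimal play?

A0 = {2}
A1: add {1, 5} — 1 (White) has 1→2; 5 (White) has 5→2.
A2 = A1; e.g. 3 (Black) can still go to 4. Fixed point.
1 ∈ A1, so White can force the target.

White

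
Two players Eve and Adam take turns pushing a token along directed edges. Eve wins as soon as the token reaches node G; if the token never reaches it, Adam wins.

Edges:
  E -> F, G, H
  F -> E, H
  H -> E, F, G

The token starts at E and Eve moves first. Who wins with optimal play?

Eve

Track states (vertex, player-to-move).
A0 = {(G,Eve), (G,Adam)}
A1: add {(E,Eve), (H,Eve)}.
(E,Eve) ∈ A1 ⇒ Eve forces the target.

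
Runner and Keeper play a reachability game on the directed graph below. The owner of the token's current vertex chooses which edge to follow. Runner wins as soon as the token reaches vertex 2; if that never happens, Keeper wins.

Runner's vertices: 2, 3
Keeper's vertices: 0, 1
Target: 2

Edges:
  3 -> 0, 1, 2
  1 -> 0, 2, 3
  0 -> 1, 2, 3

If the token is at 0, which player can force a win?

A0 = {2}
A1: add {3} — 3 (Runner) has 3→2.
A2 = A1; e.g. 0 (Keeper) can still go to 1. Fixed point.
0 never enters the attractor, so Keeper can avoid the target forever.

Keeper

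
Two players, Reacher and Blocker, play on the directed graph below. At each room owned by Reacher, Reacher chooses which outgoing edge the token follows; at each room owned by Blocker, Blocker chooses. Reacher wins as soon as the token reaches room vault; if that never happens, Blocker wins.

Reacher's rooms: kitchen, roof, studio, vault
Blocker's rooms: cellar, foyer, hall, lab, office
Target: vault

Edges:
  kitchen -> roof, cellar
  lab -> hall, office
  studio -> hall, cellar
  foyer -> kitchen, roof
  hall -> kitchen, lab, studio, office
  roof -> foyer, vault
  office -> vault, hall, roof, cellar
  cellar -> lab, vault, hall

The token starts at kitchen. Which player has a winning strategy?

A0 = {vault}
A1: add {roof} — roof (Reacher) has roof→vault.
A2: add {kitchen} — kitchen (Reacher) has kitchen→roof.
kitchen ∈ A2, so Reacher can force the target.

Reacher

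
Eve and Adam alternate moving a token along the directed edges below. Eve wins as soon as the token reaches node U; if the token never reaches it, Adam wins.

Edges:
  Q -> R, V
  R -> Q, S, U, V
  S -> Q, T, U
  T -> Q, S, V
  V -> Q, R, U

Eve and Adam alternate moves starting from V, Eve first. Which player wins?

Track states (vertex, player-to-move).
A0 = {(U,Eve), (U,Adam)}
A1: add {(R,Eve), (S,Eve), (V,Eve)}.
(V,Eve) ∈ A1 ⇒ Eve forces the target.

Eve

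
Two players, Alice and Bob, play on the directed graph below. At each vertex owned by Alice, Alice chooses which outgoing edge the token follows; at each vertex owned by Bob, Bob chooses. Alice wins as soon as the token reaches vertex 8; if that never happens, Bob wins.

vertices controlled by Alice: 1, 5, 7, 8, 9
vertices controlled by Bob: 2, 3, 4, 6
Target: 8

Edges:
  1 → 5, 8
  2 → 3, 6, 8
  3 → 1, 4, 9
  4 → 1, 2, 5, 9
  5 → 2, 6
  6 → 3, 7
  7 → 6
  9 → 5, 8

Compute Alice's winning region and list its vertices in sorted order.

1, 8, 9

A0 = {8}
A1: add {1, 9} — 1 (Alice) has 1→8; 9 (Alice) has 9→8.
A2 = A1; e.g. 2 (Bob) can still go to 3. Fixed point.
Alice's winning region = {1, 8, 9}.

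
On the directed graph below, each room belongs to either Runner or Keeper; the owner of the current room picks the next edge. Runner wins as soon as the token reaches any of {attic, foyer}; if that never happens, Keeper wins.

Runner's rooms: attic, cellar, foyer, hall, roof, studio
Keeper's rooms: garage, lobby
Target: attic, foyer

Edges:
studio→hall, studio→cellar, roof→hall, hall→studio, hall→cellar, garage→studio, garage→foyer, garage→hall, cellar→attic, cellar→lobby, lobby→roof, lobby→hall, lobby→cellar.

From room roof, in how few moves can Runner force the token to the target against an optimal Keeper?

A0 = {attic, foyer}
A1: add {cellar} — cellar (Runner) has cellar→attic.
A2: add {hall, studio} — studio (Runner) has studio→cellar; hall (Runner) has hall→cellar.
A3: add {garage, roof} — roof (Runner) has roof→hall; garage (Keeper): all of {studio, foyer, hall} already in.
roof enters the attractor at level 3, so Runner can force the target in 3 moves from there.

3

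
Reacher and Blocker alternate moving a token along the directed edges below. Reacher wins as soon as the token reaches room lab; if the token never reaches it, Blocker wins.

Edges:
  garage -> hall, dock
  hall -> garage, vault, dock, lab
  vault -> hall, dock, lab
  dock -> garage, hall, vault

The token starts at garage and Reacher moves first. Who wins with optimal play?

Blocker

Track states (vertex, player-to-move).
A0 = {(lab,Reacher), (lab,Blocker)}
A1: add {(hall,Reacher), (vault,Reacher)}.
A2 = A1; e.g. (garage,Reacher) stays out. (garage,Reacher) never enters ⇒ Blocker avoids the target.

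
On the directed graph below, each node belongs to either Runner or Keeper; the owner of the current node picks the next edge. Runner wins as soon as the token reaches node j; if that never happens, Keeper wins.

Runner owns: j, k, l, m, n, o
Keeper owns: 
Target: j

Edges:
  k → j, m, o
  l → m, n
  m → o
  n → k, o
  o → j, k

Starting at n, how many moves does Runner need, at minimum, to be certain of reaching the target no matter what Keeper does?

A0 = {j}
A1: add {k, o} — k (Runner) has k→j; o (Runner) has o→j.
A2: add {m, n} — m (Runner) has m→o; n (Runner) has n→k.
n enters the attractor at level 2, so Runner can force the target in 2 moves from there.

2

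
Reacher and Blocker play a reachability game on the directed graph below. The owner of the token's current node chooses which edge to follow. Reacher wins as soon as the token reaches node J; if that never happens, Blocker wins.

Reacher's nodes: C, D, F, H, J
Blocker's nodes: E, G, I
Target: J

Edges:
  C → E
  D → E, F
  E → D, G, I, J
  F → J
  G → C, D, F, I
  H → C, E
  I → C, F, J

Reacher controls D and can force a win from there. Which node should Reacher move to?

A0 = {J}
A1: add {F} — F (Reacher) has F→J.
A2: add {D} — D (Reacher) has D→F.
A3 = A2; e.g. C (Reacher) has no edge into A2. Fixed point.
From D, successor F is in the attractor (rank 1); the other successor E is not.

F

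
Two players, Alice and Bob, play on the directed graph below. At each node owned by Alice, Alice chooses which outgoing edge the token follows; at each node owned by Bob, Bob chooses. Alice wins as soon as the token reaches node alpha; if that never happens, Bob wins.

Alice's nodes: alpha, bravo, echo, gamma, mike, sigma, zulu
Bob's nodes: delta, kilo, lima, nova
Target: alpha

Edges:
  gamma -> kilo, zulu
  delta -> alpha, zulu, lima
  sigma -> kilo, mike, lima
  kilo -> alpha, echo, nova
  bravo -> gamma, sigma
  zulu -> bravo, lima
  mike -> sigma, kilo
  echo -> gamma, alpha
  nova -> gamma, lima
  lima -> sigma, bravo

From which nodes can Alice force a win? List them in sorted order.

alpha, echo

A0 = {alpha}
A1: add {echo} — echo (Alice) has echo→alpha.
A2 = A1; e.g. gamma (Alice) has no edge into A1. Fixed point.
Alice's winning region = {alpha, echo}.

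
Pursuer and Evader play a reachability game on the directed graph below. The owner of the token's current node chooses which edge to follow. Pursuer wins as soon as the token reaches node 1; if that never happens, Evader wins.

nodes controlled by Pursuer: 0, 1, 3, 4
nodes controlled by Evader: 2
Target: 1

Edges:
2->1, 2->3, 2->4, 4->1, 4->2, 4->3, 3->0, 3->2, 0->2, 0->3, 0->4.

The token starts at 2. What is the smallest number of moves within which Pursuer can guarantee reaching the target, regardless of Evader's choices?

4

A0 = {1}
A1: add {4} — 4 (Pursuer) has 4→1.
A2: add {0} — 0 (Pursuer) has 0→4.
A3: add {3} — 3 (Pursuer) has 3→0.
A4: add {2} — 2 (Evader): all of {1, 3, 4} already in.
A4 = all vertices. Fixed point.
2 enters the attractor at level 4, so Pursuer can force the target in 4 moves from there.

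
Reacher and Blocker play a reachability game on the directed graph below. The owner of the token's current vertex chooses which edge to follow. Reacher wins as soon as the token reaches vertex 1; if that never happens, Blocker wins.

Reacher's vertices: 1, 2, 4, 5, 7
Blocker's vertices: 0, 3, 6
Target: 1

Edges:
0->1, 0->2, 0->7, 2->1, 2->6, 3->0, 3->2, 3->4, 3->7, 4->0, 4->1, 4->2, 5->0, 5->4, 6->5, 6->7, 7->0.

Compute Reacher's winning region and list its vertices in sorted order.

1, 2, 4, 5

A0 = {1}
A1: add {2, 4} — 2 (Reacher) has 2→1; 4 (Reacher) has 4→1.
A2: add {5} — 5 (Reacher) has 5→4.
A3 = A2; e.g. 0 (Blocker) can still go to 7. Fixed point.
Reacher's winning region = {1, 2, 4, 5}.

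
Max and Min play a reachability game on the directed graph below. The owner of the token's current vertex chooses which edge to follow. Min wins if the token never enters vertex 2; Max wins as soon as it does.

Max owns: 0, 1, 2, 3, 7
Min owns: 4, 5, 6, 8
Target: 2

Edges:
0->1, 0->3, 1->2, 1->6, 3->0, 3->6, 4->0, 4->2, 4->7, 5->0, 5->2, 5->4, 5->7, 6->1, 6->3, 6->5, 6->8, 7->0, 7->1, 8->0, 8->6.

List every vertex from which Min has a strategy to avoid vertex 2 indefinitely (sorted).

6, 8

A0 = {2}
A1: add {1} — 1 (Max) has 1→2.
A2: add {0, 7} — 0 (Max) has 0→1; 7 (Max) has 7→1.
A3: add {3, 4} — 3 (Max) has 3→0; 4 (Min): all of {0, 2, 7} already in.
A4: add {5} — 5 (Min): all of {0, 2, 4, 7} already in.
A5 = A4; e.g. 6 (Min) can still go to 8. Fixed point.
Max's attractor = {0, 1, 2, 3, 4, 5, 7}; Min avoids the target exactly from the complement.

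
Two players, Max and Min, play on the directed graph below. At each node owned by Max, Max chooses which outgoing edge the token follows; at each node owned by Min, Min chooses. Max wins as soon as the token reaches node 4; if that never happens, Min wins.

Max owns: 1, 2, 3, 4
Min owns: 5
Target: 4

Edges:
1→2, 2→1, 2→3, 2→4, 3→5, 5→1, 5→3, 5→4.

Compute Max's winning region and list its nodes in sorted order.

A0 = {4}
A1: add {2} — 2 (Max) has 2→4.
A2: add {1} — 1 (Max) has 1→2.
A3 = A2; e.g. 3 (Max) has no edge into A2. Fixed point.
Max's winning region = {1, 2, 4}.

1, 2, 4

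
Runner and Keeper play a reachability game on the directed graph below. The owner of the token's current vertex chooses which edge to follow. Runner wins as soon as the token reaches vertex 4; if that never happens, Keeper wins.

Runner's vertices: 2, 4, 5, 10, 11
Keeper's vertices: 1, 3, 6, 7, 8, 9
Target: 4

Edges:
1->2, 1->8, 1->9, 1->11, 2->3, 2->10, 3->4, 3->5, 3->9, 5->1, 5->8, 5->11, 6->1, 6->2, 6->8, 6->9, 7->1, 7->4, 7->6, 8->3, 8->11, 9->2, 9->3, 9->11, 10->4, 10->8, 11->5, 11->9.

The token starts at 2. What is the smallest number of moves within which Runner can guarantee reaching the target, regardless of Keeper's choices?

A0 = {4}
A1: add {10} — 10 (Runner) has 10→4.
A2: add {2} — 2 (Runner) has 2→10.
A3 = A2; e.g. 1 (Keeper) can still go to 8. Fixed point.
2 enters the attractor at level 2, so Runner can force the target in 2 moves from there.

2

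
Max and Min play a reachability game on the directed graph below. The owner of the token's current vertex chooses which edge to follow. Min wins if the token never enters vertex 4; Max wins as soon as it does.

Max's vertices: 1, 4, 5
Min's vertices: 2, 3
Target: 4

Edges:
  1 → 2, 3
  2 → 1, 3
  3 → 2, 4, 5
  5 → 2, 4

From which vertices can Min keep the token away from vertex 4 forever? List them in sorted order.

1, 2, 3

A0 = {4}
A1: add {5} — 5 (Max) has 5→4.
A2 = A1; e.g. 1 (Max) has no edge into A1. Fixed point.
Max's attractor = {4, 5}; Min avoids the target exactly from the complement.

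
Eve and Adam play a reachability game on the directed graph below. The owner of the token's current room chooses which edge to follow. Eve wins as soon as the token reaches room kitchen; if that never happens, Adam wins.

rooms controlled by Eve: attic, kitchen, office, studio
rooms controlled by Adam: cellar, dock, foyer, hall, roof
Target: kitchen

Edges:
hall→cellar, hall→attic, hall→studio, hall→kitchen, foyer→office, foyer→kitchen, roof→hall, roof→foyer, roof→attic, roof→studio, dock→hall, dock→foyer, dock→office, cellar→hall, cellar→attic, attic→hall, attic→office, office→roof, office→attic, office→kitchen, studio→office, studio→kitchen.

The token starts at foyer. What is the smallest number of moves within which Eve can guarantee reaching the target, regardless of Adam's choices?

A0 = {kitchen}
A1: add {office, studio} — office (Eve) has office→kitchen; studio (Eve) has studio→kitchen.
A2: add {attic, foyer} — foyer (Adam): all of {office, kitchen} already in; attic (Eve) has attic→office.
A3 = A2; e.g. hall (Adam) can still go to cellar. Fixed point.
foyer enters the attractor at level 2, so Eve can force the target in 2 moves from there.

2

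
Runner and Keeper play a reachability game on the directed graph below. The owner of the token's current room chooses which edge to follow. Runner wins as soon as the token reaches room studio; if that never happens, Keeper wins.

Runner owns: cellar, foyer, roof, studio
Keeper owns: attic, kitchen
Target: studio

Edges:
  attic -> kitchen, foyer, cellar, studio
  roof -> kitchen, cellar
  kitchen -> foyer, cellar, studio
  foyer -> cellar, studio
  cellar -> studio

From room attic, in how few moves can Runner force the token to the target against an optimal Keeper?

A0 = {studio}
A1: add {cellar, foyer} — foyer (Runner) has foyer→studio; cellar (Runner) has cellar→studio.
A2: add {kitchen, roof} — roof (Runner) has roof→cellar; kitchen (Keeper): all of {foyer, cellar, studio} already in.
A3: add {attic} — attic (Keeper): all of {kitchen, foyer, cellar, studio} already in.
A3 = all vertices. Fixed point.
attic enters the attractor at level 3, so Runner can force the target in 3 moves from there.

3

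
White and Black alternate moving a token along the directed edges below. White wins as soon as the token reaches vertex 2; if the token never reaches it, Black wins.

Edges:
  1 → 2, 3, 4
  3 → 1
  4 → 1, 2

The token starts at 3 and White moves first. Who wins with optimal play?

Track states (vertex, player-to-move).
A0 = {(2,White), (2,Black)}
A1: add {(1,White), (4,White)}.
A2: add {(3,Black), (4,Black)}.
A3 = A2; e.g. (1,Black) stays out. (3,White) never enters ⇒ Black avoids the target.

Black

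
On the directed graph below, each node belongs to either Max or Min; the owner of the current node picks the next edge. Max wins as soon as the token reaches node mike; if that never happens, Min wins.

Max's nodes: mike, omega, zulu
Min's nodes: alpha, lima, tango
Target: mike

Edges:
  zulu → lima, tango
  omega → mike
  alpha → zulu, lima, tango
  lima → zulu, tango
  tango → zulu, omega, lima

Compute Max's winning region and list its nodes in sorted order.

mike, omega

A0 = {mike}
A1: add {omega} — omega (Max) has omega→mike.
A2 = A1; e.g. zulu (Max) has no edge into A1. Fixed point.
Max's winning region = {mike, omega}.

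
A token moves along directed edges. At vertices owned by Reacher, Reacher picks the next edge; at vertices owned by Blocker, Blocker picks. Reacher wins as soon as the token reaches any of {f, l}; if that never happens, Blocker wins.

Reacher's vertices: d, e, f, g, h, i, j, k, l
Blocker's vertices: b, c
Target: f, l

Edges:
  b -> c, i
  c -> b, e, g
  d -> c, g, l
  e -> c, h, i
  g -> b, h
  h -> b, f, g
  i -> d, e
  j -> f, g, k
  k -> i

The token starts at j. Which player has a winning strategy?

A0 = {f, l}
A1: add {d, h, j} — d (Reacher) has d→l; h (Reacher) has h→f; j (Reacher) has j→f.
j ∈ A1, so Reacher can force the target.

Reacher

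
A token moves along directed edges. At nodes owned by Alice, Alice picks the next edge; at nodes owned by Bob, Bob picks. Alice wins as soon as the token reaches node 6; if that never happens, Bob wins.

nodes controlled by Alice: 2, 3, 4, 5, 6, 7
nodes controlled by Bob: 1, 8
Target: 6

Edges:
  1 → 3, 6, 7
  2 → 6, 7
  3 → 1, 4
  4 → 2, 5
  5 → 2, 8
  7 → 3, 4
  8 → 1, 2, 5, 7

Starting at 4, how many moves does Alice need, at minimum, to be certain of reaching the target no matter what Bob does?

A0 = {6}
A1: add {2} — 2 (Alice) has 2→6.
A2: add {4, 5} — 4 (Alice) has 4→2; 5 (Alice) has 5→2.
4 enters the attractor at level 2, so Alice can force the target in 2 moves from there.

2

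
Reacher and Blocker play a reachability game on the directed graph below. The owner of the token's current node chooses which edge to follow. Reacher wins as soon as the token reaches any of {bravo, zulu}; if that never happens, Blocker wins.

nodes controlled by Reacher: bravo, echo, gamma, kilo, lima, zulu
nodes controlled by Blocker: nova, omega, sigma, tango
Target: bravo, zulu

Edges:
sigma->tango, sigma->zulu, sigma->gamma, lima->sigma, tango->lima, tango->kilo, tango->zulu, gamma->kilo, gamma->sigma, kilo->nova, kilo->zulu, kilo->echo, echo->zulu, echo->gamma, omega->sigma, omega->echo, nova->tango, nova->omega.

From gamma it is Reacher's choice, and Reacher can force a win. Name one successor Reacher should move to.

A0 = {bravo, zulu}
A1: add {echo, kilo} — kilo (Reacher) has kilo→zulu; echo (Reacher) has echo→zulu.
A2: add {gamma} — gamma (Reacher) has gamma→kilo.
A3 = A2; e.g. tango (Blocker) can still go to lima. Fixed point.
From gamma, successor kilo is in the attractor (rank 1); the other successor sigma is not.

kilo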